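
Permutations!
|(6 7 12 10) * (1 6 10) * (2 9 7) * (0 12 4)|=|(0 12 1 6 2 9 7 4)|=8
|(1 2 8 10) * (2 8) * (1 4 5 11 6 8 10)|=|(1 10 4 5 11 6 8)|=7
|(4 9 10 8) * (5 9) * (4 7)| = 6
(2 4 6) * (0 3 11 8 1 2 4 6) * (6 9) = (0 3 11 8 1 2 9 6 4) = [3, 2, 9, 11, 0, 5, 4, 7, 1, 6, 10, 8]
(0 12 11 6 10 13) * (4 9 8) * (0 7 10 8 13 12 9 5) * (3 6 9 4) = [4, 1, 2, 6, 5, 0, 8, 10, 3, 13, 12, 9, 11, 7] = (0 4 5)(3 6 8)(7 10 12 11 9 13)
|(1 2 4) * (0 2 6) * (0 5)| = |(0 2 4 1 6 5)| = 6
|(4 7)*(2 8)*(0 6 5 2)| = 10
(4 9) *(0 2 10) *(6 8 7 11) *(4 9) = (0 2 10)(6 8 7 11) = [2, 1, 10, 3, 4, 5, 8, 11, 7, 9, 0, 6]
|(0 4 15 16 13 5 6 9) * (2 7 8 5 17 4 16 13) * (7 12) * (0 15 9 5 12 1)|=60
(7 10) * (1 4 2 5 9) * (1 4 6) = (1 6)(2 5 9 4)(7 10) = [0, 6, 5, 3, 2, 9, 1, 10, 8, 4, 7]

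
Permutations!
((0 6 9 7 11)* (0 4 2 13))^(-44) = (0 11)(2 9)(4 6)(7 13)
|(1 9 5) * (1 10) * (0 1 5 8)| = |(0 1 9 8)(5 10)| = 4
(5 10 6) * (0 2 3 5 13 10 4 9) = (0 2 3 5 4 9)(6 13 10) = [2, 1, 3, 5, 9, 4, 13, 7, 8, 0, 6, 11, 12, 10]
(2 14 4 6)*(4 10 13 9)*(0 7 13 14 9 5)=(0 7 13 5)(2 9 4 6)(10 14)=[7, 1, 9, 3, 6, 0, 2, 13, 8, 4, 14, 11, 12, 5, 10]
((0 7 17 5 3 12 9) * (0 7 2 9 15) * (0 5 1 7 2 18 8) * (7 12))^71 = ((0 18 8)(1 12 15 5 3 7 17)(2 9))^71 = (0 8 18)(1 12 15 5 3 7 17)(2 9)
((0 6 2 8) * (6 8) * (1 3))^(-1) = ((0 8)(1 3)(2 6))^(-1) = (0 8)(1 3)(2 6)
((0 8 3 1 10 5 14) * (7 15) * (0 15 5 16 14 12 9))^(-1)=(0 9 12 5 7 15 14 16 10 1 3 8)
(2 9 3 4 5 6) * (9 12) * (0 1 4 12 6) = [1, 4, 6, 12, 5, 0, 2, 7, 8, 3, 10, 11, 9] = (0 1 4 5)(2 6)(3 12 9)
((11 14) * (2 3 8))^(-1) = (2 8 3)(11 14)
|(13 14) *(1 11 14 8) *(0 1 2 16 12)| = |(0 1 11 14 13 8 2 16 12)| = 9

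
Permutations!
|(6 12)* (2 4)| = |(2 4)(6 12)| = 2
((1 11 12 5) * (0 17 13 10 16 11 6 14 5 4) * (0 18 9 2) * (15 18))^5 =((0 17 13 10 16 11 12 4 15 18 9 2)(1 6 14 5))^5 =(0 11 9 10 15 17 12 2 16 18 13 4)(1 6 14 5)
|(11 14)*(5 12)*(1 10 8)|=|(1 10 8)(5 12)(11 14)|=6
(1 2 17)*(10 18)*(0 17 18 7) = [17, 2, 18, 3, 4, 5, 6, 0, 8, 9, 7, 11, 12, 13, 14, 15, 16, 1, 10] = (0 17 1 2 18 10 7)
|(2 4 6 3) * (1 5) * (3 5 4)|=4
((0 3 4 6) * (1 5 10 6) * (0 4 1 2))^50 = ((0 3 1 5 10 6 4 2))^50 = (0 1 10 4)(2 3 5 6)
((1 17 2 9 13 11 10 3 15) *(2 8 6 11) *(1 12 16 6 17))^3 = (3 16 10 12 11 15 6)(8 17)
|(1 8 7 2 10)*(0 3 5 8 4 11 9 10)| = 30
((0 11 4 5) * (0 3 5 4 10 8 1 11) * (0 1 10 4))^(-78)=((0 1 11 4)(3 5)(8 10))^(-78)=(0 11)(1 4)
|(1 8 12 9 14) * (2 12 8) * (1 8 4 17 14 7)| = |(1 2 12 9 7)(4 17 14 8)| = 20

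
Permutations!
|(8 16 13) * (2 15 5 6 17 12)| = |(2 15 5 6 17 12)(8 16 13)| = 6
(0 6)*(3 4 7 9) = (0 6)(3 4 7 9) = [6, 1, 2, 4, 7, 5, 0, 9, 8, 3]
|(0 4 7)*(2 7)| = 4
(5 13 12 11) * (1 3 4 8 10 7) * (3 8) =(1 8 10 7)(3 4)(5 13 12 11) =[0, 8, 2, 4, 3, 13, 6, 1, 10, 9, 7, 5, 11, 12]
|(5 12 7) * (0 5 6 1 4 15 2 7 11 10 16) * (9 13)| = 6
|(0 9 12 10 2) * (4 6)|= |(0 9 12 10 2)(4 6)|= 10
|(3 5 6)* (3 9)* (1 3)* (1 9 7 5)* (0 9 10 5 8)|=14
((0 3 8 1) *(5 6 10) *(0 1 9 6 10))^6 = (10)(0 3 8 9 6)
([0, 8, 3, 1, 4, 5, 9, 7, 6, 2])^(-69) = [0, 9, 8, 6, 4, 5, 3, 7, 2, 1]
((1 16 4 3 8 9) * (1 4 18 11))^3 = ((1 16 18 11)(3 8 9 4))^3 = (1 11 18 16)(3 4 9 8)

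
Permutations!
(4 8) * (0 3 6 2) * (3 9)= (0 9 3 6 2)(4 8)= [9, 1, 0, 6, 8, 5, 2, 7, 4, 3]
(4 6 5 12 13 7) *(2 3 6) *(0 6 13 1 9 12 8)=[6, 9, 3, 13, 2, 8, 5, 4, 0, 12, 10, 11, 1, 7]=(0 6 5 8)(1 9 12)(2 3 13 7 4)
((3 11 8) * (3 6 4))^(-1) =(3 4 6 8 11)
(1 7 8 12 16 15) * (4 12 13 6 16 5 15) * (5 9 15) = (1 7 8 13 6 16 4 12 9 15) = [0, 7, 2, 3, 12, 5, 16, 8, 13, 15, 10, 11, 9, 6, 14, 1, 4]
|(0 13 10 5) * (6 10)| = |(0 13 6 10 5)| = 5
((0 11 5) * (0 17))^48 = (17)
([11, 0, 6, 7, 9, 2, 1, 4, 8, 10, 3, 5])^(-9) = [2, 5, 0, 7, 9, 1, 11, 4, 8, 10, 3, 6]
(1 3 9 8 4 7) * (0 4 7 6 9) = (0 4 6 9 8 7 1 3) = [4, 3, 2, 0, 6, 5, 9, 1, 7, 8]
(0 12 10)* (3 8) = (0 12 10)(3 8) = [12, 1, 2, 8, 4, 5, 6, 7, 3, 9, 0, 11, 10]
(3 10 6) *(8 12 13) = (3 10 6)(8 12 13) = [0, 1, 2, 10, 4, 5, 3, 7, 12, 9, 6, 11, 13, 8]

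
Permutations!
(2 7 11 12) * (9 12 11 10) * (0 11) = (0 11)(2 7 10 9 12) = [11, 1, 7, 3, 4, 5, 6, 10, 8, 12, 9, 0, 2]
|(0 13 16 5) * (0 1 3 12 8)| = 8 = |(0 13 16 5 1 3 12 8)|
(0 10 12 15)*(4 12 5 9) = (0 10 5 9 4 12 15) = [10, 1, 2, 3, 12, 9, 6, 7, 8, 4, 5, 11, 15, 13, 14, 0]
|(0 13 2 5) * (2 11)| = |(0 13 11 2 5)| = 5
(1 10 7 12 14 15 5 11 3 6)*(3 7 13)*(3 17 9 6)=(1 10 13 17 9 6)(5 11 7 12 14 15)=[0, 10, 2, 3, 4, 11, 1, 12, 8, 6, 13, 7, 14, 17, 15, 5, 16, 9]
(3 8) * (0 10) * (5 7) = (0 10)(3 8)(5 7) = [10, 1, 2, 8, 4, 7, 6, 5, 3, 9, 0]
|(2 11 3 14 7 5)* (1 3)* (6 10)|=|(1 3 14 7 5 2 11)(6 10)|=14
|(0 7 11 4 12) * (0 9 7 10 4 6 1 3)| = |(0 10 4 12 9 7 11 6 1 3)| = 10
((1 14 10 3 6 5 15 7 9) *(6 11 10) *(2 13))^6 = (1 9 7 15 5 6 14)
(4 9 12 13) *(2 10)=(2 10)(4 9 12 13)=[0, 1, 10, 3, 9, 5, 6, 7, 8, 12, 2, 11, 13, 4]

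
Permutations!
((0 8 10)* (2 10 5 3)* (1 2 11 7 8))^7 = ((0 1 2 10)(3 11 7 8 5))^7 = (0 10 2 1)(3 7 5 11 8)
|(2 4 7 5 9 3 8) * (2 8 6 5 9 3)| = |(2 4 7 9)(3 6 5)| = 12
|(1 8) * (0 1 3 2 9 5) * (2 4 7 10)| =|(0 1 8 3 4 7 10 2 9 5)| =10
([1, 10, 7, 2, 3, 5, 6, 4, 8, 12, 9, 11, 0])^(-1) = [12, 0, 3, 4, 7, 5, 6, 2, 8, 10, 1, 11, 9]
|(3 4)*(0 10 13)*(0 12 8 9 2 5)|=|(0 10 13 12 8 9 2 5)(3 4)|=8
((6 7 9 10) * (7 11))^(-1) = (6 10 9 7 11)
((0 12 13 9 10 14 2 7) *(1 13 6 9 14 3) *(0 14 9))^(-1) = ((0 12 6)(1 13 9 10 3)(2 7 14))^(-1) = (0 6 12)(1 3 10 9 13)(2 14 7)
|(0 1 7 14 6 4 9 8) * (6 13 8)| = 6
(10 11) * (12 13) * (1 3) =(1 3)(10 11)(12 13) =[0, 3, 2, 1, 4, 5, 6, 7, 8, 9, 11, 10, 13, 12]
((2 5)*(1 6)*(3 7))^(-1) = ((1 6)(2 5)(3 7))^(-1) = (1 6)(2 5)(3 7)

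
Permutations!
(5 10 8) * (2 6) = (2 6)(5 10 8) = [0, 1, 6, 3, 4, 10, 2, 7, 5, 9, 8]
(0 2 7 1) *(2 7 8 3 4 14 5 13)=(0 7 1)(2 8 3 4 14 5 13)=[7, 0, 8, 4, 14, 13, 6, 1, 3, 9, 10, 11, 12, 2, 5]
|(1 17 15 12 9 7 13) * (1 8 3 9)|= |(1 17 15 12)(3 9 7 13 8)|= 20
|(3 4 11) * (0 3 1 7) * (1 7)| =5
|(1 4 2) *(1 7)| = 4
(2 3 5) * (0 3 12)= (0 3 5 2 12)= [3, 1, 12, 5, 4, 2, 6, 7, 8, 9, 10, 11, 0]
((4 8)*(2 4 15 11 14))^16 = ((2 4 8 15 11 14))^16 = (2 11 8)(4 14 15)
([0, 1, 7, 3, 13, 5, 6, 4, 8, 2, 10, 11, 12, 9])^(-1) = [0, 1, 9, 3, 7, 5, 6, 2, 8, 13, 10, 11, 12, 4]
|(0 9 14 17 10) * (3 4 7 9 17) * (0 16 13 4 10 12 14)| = 11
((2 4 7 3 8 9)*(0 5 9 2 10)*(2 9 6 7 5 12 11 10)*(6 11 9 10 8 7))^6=((0 12 9 2 4 5 11 8 10)(3 7))^6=(0 11 2)(4 12 8)(5 9 10)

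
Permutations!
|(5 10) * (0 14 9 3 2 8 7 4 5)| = 10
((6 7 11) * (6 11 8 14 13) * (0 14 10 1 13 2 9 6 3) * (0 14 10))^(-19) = (0 13 2 7 10 3 9 8 1 14 6)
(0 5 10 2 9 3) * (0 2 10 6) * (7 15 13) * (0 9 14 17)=(0 5 6 9 3 2 14 17)(7 15 13)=[5, 1, 14, 2, 4, 6, 9, 15, 8, 3, 10, 11, 12, 7, 17, 13, 16, 0]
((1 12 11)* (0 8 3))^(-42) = ((0 8 3)(1 12 11))^(-42) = (12)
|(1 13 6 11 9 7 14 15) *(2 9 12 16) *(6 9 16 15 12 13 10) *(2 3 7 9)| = 12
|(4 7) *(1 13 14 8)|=|(1 13 14 8)(4 7)|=4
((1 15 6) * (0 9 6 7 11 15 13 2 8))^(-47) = (0 6 13 8 9 1 2)(7 11 15)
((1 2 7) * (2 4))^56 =(7)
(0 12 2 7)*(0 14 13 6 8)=(0 12 2 7 14 13 6 8)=[12, 1, 7, 3, 4, 5, 8, 14, 0, 9, 10, 11, 2, 6, 13]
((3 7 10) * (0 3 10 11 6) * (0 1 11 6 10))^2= (0 7 1 10 3 6 11)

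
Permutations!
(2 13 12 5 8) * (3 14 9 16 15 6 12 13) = [0, 1, 3, 14, 4, 8, 12, 7, 2, 16, 10, 11, 5, 13, 9, 6, 15] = (2 3 14 9 16 15 6 12 5 8)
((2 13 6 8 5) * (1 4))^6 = ((1 4)(2 13 6 8 5))^6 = (2 13 6 8 5)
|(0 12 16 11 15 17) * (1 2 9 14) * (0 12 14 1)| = |(0 14)(1 2 9)(11 15 17 12 16)| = 30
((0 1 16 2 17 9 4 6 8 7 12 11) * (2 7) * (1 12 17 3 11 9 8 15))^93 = ((0 12 9 4 6 15 1 16 7 17 8 2 3 11))^93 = (0 17 6 11 7 4 3 16 9 2 1 12 8 15)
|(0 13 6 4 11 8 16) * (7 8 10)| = 9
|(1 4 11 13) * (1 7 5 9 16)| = |(1 4 11 13 7 5 9 16)| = 8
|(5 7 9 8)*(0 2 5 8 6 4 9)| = 12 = |(0 2 5 7)(4 9 6)|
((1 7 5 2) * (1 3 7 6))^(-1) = ((1 6)(2 3 7 5))^(-1) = (1 6)(2 5 7 3)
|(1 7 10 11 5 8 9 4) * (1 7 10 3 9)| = |(1 10 11 5 8)(3 9 4 7)| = 20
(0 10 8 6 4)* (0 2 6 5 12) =(0 10 8 5 12)(2 6 4) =[10, 1, 6, 3, 2, 12, 4, 7, 5, 9, 8, 11, 0]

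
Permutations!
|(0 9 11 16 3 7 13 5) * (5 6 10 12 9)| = |(0 5)(3 7 13 6 10 12 9 11 16)| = 18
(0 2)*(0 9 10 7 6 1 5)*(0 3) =(0 2 9 10 7 6 1 5 3) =[2, 5, 9, 0, 4, 3, 1, 6, 8, 10, 7]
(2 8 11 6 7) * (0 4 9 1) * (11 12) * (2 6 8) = [4, 0, 2, 3, 9, 5, 7, 6, 12, 1, 10, 8, 11] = (0 4 9 1)(6 7)(8 12 11)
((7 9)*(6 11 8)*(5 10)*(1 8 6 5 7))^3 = ((1 8 5 10 7 9)(6 11))^3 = (1 10)(5 9)(6 11)(7 8)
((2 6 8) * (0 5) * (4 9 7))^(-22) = ((0 5)(2 6 8)(4 9 7))^(-22) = (2 8 6)(4 7 9)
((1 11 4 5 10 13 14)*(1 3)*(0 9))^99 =((0 9)(1 11 4 5 10 13 14 3))^99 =(0 9)(1 5 14 11 10 3 4 13)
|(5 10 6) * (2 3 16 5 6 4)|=6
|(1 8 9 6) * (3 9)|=5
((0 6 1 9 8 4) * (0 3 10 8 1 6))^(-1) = (1 9)(3 4 8 10)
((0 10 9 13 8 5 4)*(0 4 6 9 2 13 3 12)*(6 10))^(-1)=(0 12 3 9 6)(2 10 5 8 13)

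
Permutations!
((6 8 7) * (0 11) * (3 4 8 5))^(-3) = ((0 11)(3 4 8 7 6 5))^(-3) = (0 11)(3 7)(4 6)(5 8)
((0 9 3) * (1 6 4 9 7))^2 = ((0 7 1 6 4 9 3))^2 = (0 1 4 3 7 6 9)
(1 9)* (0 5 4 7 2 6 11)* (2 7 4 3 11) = (0 5 3 11)(1 9)(2 6) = [5, 9, 6, 11, 4, 3, 2, 7, 8, 1, 10, 0]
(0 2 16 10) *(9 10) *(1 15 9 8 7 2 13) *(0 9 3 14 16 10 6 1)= (0 13)(1 15 3 14 16 8 7 2 10 9 6)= [13, 15, 10, 14, 4, 5, 1, 2, 7, 6, 9, 11, 12, 0, 16, 3, 8]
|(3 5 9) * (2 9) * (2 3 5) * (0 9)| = 5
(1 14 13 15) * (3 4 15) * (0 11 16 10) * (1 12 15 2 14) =(0 11 16 10)(2 14 13 3 4)(12 15) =[11, 1, 14, 4, 2, 5, 6, 7, 8, 9, 0, 16, 15, 3, 13, 12, 10]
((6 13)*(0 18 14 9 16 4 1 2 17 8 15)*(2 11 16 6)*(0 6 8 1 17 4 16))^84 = (0 6 11 15 1 8 17 9 4 14 2 18 13)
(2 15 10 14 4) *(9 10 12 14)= (2 15 12 14 4)(9 10)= [0, 1, 15, 3, 2, 5, 6, 7, 8, 10, 9, 11, 14, 13, 4, 12]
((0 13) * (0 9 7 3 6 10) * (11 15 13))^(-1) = ((0 11 15 13 9 7 3 6 10))^(-1) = (0 10 6 3 7 9 13 15 11)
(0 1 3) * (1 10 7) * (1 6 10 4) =(0 4 1 3)(6 10 7) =[4, 3, 2, 0, 1, 5, 10, 6, 8, 9, 7]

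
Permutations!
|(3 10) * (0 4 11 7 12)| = |(0 4 11 7 12)(3 10)| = 10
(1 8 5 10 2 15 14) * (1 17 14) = (1 8 5 10 2 15)(14 17) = [0, 8, 15, 3, 4, 10, 6, 7, 5, 9, 2, 11, 12, 13, 17, 1, 16, 14]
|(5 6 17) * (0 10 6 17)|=6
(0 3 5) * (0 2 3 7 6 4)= [7, 1, 3, 5, 0, 2, 4, 6]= (0 7 6 4)(2 3 5)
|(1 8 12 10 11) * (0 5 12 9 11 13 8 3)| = 10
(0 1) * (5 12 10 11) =(0 1)(5 12 10 11) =[1, 0, 2, 3, 4, 12, 6, 7, 8, 9, 11, 5, 10]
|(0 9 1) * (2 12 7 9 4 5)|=|(0 4 5 2 12 7 9 1)|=8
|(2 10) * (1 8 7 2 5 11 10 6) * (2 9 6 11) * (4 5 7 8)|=|(1 4 5 2 11 10 7 9 6)|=9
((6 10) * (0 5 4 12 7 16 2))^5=(0 16 12 5 2 7 4)(6 10)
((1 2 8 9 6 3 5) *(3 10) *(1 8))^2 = (3 8 6)(5 9 10)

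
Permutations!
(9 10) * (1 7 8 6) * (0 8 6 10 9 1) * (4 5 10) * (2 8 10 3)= (0 10 1 7 6)(2 8 4 5 3)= [10, 7, 8, 2, 5, 3, 0, 6, 4, 9, 1]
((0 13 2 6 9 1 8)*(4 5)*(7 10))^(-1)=(0 8 1 9 6 2 13)(4 5)(7 10)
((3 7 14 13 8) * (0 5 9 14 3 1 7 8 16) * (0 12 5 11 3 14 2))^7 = (0 13 11 16 3 12 8 5 1 9 7 2 14) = ((0 11 3 8 1 7 14 13 16 12 5 9 2))^7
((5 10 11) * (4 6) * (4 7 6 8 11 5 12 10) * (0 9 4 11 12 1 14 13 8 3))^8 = (14)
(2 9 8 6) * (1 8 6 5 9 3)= (1 8 5 9 6 2 3)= [0, 8, 3, 1, 4, 9, 2, 7, 5, 6]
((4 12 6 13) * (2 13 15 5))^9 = ((2 13 4 12 6 15 5))^9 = (2 4 6 5 13 12 15)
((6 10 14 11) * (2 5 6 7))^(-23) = ((2 5 6 10 14 11 7))^(-23) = (2 11 10 5 7 14 6)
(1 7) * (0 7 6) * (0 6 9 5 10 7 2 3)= (0 2 3)(1 9 5 10 7)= [2, 9, 3, 0, 4, 10, 6, 1, 8, 5, 7]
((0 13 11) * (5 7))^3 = ((0 13 11)(5 7))^3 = (13)(5 7)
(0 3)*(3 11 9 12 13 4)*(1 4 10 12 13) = (0 11 9 13 10 12 1 4 3) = [11, 4, 2, 0, 3, 5, 6, 7, 8, 13, 12, 9, 1, 10]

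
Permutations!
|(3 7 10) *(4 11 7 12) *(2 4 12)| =|(12)(2 4 11 7 10 3)| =6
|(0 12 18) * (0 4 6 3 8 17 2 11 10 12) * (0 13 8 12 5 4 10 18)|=13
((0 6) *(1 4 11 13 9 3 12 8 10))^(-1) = (0 6)(1 10 8 12 3 9 13 11 4)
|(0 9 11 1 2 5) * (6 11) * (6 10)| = |(0 9 10 6 11 1 2 5)| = 8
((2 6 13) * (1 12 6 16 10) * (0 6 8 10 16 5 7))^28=((16)(0 6 13 2 5 7)(1 12 8 10))^28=(16)(0 5 13)(2 6 7)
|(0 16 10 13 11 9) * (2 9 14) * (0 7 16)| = 8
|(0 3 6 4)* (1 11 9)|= |(0 3 6 4)(1 11 9)|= 12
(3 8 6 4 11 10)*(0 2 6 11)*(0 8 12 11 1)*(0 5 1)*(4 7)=(0 2 6 7 4 8)(1 5)(3 12 11 10)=[2, 5, 6, 12, 8, 1, 7, 4, 0, 9, 3, 10, 11]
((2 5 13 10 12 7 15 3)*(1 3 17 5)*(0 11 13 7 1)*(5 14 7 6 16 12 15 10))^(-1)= (0 2 3 1 12 16 6 5 13 11)(7 14 17 15 10)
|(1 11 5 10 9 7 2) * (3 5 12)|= 9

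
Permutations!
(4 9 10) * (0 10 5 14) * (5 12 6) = (0 10 4 9 12 6 5 14) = [10, 1, 2, 3, 9, 14, 5, 7, 8, 12, 4, 11, 6, 13, 0]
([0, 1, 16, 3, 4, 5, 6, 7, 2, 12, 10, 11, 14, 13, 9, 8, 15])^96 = (16)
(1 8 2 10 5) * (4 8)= (1 4 8 2 10 5)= [0, 4, 10, 3, 8, 1, 6, 7, 2, 9, 5]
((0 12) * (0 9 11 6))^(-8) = ((0 12 9 11 6))^(-8) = (0 9 6 12 11)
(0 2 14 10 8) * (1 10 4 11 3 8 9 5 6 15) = (0 2 14 4 11 3 8)(1 10 9 5 6 15) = [2, 10, 14, 8, 11, 6, 15, 7, 0, 5, 9, 3, 12, 13, 4, 1]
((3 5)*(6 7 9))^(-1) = (3 5)(6 9 7)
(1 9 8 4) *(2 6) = (1 9 8 4)(2 6) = [0, 9, 6, 3, 1, 5, 2, 7, 4, 8]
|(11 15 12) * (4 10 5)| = |(4 10 5)(11 15 12)| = 3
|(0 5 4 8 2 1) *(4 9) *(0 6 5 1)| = 8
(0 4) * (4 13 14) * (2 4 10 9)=(0 13 14 10 9 2 4)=[13, 1, 4, 3, 0, 5, 6, 7, 8, 2, 9, 11, 12, 14, 10]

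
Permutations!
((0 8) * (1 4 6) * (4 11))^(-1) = (0 8)(1 6 4 11)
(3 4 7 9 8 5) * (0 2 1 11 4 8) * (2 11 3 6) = (0 11 4 7 9)(1 3 8 5 6 2) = [11, 3, 1, 8, 7, 6, 2, 9, 5, 0, 10, 4]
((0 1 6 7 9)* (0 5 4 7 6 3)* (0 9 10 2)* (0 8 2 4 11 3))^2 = (3 5)(4 10 7)(9 11)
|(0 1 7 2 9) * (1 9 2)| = 2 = |(0 9)(1 7)|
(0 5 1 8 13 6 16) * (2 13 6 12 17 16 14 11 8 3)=[5, 3, 13, 2, 4, 1, 14, 7, 6, 9, 10, 8, 17, 12, 11, 15, 0, 16]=(0 5 1 3 2 13 12 17 16)(6 14 11 8)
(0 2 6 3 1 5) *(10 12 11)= (0 2 6 3 1 5)(10 12 11)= [2, 5, 6, 1, 4, 0, 3, 7, 8, 9, 12, 10, 11]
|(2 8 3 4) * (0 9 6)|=|(0 9 6)(2 8 3 4)|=12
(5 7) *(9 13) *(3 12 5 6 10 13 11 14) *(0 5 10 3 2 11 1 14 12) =(0 5 7 6 3)(1 14 2 11 12 10 13 9) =[5, 14, 11, 0, 4, 7, 3, 6, 8, 1, 13, 12, 10, 9, 2]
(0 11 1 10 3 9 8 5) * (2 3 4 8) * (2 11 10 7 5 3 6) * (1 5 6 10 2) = [2, 7, 10, 9, 8, 0, 1, 6, 3, 11, 4, 5] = (0 2 10 4 8 3 9 11 5)(1 7 6)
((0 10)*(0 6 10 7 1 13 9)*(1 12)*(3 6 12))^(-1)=(0 9 13 1 12 10 6 3 7)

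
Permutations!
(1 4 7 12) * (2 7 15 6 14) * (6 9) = (1 4 15 9 6 14 2 7 12) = [0, 4, 7, 3, 15, 5, 14, 12, 8, 6, 10, 11, 1, 13, 2, 9]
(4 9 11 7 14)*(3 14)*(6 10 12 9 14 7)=(3 7)(4 14)(6 10 12 9 11)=[0, 1, 2, 7, 14, 5, 10, 3, 8, 11, 12, 6, 9, 13, 4]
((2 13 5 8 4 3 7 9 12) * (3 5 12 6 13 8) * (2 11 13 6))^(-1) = ((2 8 4 5 3 7 9)(11 13 12))^(-1) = (2 9 7 3 5 4 8)(11 12 13)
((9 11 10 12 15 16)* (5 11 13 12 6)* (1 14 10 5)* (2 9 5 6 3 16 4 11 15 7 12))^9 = ((1 14 10 3 16 5 15 4 11 6)(2 9 13)(7 12))^9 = (1 6 11 4 15 5 16 3 10 14)(7 12)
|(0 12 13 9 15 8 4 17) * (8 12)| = |(0 8 4 17)(9 15 12 13)| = 4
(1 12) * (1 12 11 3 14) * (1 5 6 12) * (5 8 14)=(1 11 3 5 6 12)(8 14)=[0, 11, 2, 5, 4, 6, 12, 7, 14, 9, 10, 3, 1, 13, 8]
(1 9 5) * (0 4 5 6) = [4, 9, 2, 3, 5, 1, 0, 7, 8, 6] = (0 4 5 1 9 6)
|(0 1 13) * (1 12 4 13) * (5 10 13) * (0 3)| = |(0 12 4 5 10 13 3)| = 7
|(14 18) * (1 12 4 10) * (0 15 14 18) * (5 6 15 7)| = 12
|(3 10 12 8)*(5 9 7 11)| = |(3 10 12 8)(5 9 7 11)| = 4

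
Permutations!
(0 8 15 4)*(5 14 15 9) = (0 8 9 5 14 15 4) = [8, 1, 2, 3, 0, 14, 6, 7, 9, 5, 10, 11, 12, 13, 15, 4]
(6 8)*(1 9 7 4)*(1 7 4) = (1 9 4 7)(6 8) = [0, 9, 2, 3, 7, 5, 8, 1, 6, 4]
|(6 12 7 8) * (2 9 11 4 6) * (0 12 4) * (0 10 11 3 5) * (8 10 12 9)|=|(0 9 3 5)(2 8)(4 6)(7 10 11 12)|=4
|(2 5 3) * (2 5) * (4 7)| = 2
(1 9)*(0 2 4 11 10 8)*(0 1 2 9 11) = (0 9 2 4)(1 11 10 8) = [9, 11, 4, 3, 0, 5, 6, 7, 1, 2, 8, 10]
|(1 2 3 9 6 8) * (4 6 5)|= |(1 2 3 9 5 4 6 8)|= 8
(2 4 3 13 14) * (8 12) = (2 4 3 13 14)(8 12) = [0, 1, 4, 13, 3, 5, 6, 7, 12, 9, 10, 11, 8, 14, 2]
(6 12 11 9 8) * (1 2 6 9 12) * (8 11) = (1 2 6)(8 9 11 12) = [0, 2, 6, 3, 4, 5, 1, 7, 9, 11, 10, 12, 8]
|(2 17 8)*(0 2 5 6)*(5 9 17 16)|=|(0 2 16 5 6)(8 9 17)|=15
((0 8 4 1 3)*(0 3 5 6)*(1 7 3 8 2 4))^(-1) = (0 6 5 1 8 3 7 4 2)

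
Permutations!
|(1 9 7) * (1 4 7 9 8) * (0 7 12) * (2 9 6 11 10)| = 20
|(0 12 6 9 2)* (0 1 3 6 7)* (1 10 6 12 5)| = |(0 5 1 3 12 7)(2 10 6 9)| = 12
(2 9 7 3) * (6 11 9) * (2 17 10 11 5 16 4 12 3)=[0, 1, 6, 17, 12, 16, 5, 2, 8, 7, 11, 9, 3, 13, 14, 15, 4, 10]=(2 6 5 16 4 12 3 17 10 11 9 7)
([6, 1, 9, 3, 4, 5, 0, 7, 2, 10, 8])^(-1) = [6, 1, 8, 3, 4, 5, 0, 7, 10, 2, 9]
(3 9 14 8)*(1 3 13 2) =(1 3 9 14 8 13 2) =[0, 3, 1, 9, 4, 5, 6, 7, 13, 14, 10, 11, 12, 2, 8]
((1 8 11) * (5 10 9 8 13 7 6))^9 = ((1 13 7 6 5 10 9 8 11))^9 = (13)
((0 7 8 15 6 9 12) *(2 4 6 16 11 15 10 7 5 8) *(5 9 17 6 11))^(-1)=((0 9 12)(2 4 11 15 16 5 8 10 7)(6 17))^(-1)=(0 12 9)(2 7 10 8 5 16 15 11 4)(6 17)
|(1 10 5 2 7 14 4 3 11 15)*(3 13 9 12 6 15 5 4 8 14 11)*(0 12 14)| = 44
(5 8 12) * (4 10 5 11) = (4 10 5 8 12 11) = [0, 1, 2, 3, 10, 8, 6, 7, 12, 9, 5, 4, 11]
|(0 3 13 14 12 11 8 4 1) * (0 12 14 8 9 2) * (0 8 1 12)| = 12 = |(14)(0 3 13 1)(2 8 4 12 11 9)|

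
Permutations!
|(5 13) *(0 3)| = |(0 3)(5 13)| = 2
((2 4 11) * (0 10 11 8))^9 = (0 2)(4 10)(8 11) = ((0 10 11 2 4 8))^9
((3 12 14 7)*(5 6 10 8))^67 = (3 7 14 12)(5 8 10 6)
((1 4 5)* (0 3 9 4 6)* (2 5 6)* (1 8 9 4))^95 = ((0 3 4 6)(1 2 5 8 9))^95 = (9)(0 6 4 3)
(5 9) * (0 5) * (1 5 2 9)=[2, 5, 9, 3, 4, 1, 6, 7, 8, 0]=(0 2 9)(1 5)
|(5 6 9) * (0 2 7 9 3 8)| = 8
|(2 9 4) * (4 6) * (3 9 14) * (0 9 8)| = 8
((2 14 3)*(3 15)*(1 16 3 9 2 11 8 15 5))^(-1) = ((1 16 3 11 8 15 9 2 14 5))^(-1) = (1 5 14 2 9 15 8 11 3 16)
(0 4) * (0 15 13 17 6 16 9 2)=(0 4 15 13 17 6 16 9 2)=[4, 1, 0, 3, 15, 5, 16, 7, 8, 2, 10, 11, 12, 17, 14, 13, 9, 6]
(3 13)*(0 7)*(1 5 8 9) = (0 7)(1 5 8 9)(3 13) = [7, 5, 2, 13, 4, 8, 6, 0, 9, 1, 10, 11, 12, 3]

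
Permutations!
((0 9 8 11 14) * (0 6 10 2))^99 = ((0 9 8 11 14 6 10 2))^99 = (0 11 10 9 14 2 8 6)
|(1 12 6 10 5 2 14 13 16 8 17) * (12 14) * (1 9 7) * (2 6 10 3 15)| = |(1 14 13 16 8 17 9 7)(2 12 10 5 6 3 15)| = 56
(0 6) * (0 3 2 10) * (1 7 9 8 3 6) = (0 1 7 9 8 3 2 10) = [1, 7, 10, 2, 4, 5, 6, 9, 3, 8, 0]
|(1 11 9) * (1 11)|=2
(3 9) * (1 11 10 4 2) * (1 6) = (1 11 10 4 2 6)(3 9) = [0, 11, 6, 9, 2, 5, 1, 7, 8, 3, 4, 10]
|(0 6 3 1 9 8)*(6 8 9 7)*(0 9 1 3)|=6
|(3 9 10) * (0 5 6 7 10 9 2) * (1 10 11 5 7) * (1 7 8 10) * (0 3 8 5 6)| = |(0 5)(2 3)(6 7 11)(8 10)| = 6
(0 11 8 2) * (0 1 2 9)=[11, 2, 1, 3, 4, 5, 6, 7, 9, 0, 10, 8]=(0 11 8 9)(1 2)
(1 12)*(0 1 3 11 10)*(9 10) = (0 1 12 3 11 9 10) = [1, 12, 2, 11, 4, 5, 6, 7, 8, 10, 0, 9, 3]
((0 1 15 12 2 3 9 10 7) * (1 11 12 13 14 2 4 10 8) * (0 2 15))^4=(0 10 9 11 7 8 12 2 1 4 3)(13 14 15)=((0 11 12 4 10 7 2 3 9 8 1)(13 14 15))^4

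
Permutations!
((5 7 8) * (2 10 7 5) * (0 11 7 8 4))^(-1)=(0 4 7 11)(2 8 10)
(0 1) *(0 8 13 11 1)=(1 8 13 11)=[0, 8, 2, 3, 4, 5, 6, 7, 13, 9, 10, 1, 12, 11]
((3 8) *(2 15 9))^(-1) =(2 9 15)(3 8)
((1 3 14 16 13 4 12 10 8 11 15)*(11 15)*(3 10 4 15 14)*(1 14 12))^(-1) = ((1 10 8 12 4)(13 15 14 16))^(-1) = (1 4 12 8 10)(13 16 14 15)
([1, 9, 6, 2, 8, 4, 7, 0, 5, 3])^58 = [9, 3, 7, 6, 8, 4, 0, 1, 5, 2]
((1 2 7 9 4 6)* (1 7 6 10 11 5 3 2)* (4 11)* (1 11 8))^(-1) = (1 8 9 7 6 2 3 5 11)(4 10)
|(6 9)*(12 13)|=|(6 9)(12 13)|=2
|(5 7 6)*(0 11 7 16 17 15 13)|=9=|(0 11 7 6 5 16 17 15 13)|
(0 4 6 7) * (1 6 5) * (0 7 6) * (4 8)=(0 8 4 5 1)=[8, 0, 2, 3, 5, 1, 6, 7, 4]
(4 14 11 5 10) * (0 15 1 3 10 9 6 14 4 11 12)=(0 15 1 3 10 11 5 9 6 14 12)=[15, 3, 2, 10, 4, 9, 14, 7, 8, 6, 11, 5, 0, 13, 12, 1]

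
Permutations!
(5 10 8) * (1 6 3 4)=(1 6 3 4)(5 10 8)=[0, 6, 2, 4, 1, 10, 3, 7, 5, 9, 8]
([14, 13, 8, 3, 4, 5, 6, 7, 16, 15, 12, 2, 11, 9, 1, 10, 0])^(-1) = (0 16 8 2 11 12 10 15 9 13 1 14)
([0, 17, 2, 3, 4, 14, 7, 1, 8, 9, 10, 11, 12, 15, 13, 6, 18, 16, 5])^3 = [0, 18, 2, 3, 4, 15, 17, 16, 8, 9, 10, 11, 12, 7, 6, 1, 14, 5, 13]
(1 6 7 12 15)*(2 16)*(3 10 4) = [0, 6, 16, 10, 3, 5, 7, 12, 8, 9, 4, 11, 15, 13, 14, 1, 2] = (1 6 7 12 15)(2 16)(3 10 4)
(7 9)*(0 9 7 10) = [9, 1, 2, 3, 4, 5, 6, 7, 8, 10, 0] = (0 9 10)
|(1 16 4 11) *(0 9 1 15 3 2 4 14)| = |(0 9 1 16 14)(2 4 11 15 3)| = 5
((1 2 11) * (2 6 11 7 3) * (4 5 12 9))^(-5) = (1 6 11)(2 7 3)(4 9 12 5)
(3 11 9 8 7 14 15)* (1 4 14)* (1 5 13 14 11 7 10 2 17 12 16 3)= [0, 4, 17, 7, 11, 13, 6, 5, 10, 8, 2, 9, 16, 14, 15, 1, 3, 12]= (1 4 11 9 8 10 2 17 12 16 3 7 5 13 14 15)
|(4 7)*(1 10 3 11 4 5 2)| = |(1 10 3 11 4 7 5 2)| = 8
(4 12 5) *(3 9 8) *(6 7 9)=(3 6 7 9 8)(4 12 5)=[0, 1, 2, 6, 12, 4, 7, 9, 3, 8, 10, 11, 5]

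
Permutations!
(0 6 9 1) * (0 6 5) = (0 5)(1 6 9) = [5, 6, 2, 3, 4, 0, 9, 7, 8, 1]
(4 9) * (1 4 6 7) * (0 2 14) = (0 2 14)(1 4 9 6 7) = [2, 4, 14, 3, 9, 5, 7, 1, 8, 6, 10, 11, 12, 13, 0]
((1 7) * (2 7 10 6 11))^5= (1 7 2 11 6 10)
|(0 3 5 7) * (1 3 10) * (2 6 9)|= 6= |(0 10 1 3 5 7)(2 6 9)|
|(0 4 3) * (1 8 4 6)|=|(0 6 1 8 4 3)|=6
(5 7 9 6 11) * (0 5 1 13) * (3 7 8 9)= (0 5 8 9 6 11 1 13)(3 7)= [5, 13, 2, 7, 4, 8, 11, 3, 9, 6, 10, 1, 12, 0]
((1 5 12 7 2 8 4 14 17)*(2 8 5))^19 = ((1 2 5 12 7 8 4 14 17))^19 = (1 2 5 12 7 8 4 14 17)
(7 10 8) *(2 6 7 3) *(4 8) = [0, 1, 6, 2, 8, 5, 7, 10, 3, 9, 4] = (2 6 7 10 4 8 3)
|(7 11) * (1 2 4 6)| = 4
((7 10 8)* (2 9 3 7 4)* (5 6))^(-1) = (2 4 8 10 7 3 9)(5 6)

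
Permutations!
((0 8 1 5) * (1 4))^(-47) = ((0 8 4 1 5))^(-47) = (0 1 8 5 4)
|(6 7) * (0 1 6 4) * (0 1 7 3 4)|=4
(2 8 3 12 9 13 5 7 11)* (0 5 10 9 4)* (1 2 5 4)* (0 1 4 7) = (0 7 11 5)(1 2 8 3 12 4)(9 13 10) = [7, 2, 8, 12, 1, 0, 6, 11, 3, 13, 9, 5, 4, 10]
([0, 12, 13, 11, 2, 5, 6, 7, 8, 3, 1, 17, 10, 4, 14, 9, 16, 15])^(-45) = [0, 1, 2, 3, 4, 5, 6, 7, 8, 9, 10, 11, 12, 13, 14, 15, 16, 17]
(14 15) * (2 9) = (2 9)(14 15) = [0, 1, 9, 3, 4, 5, 6, 7, 8, 2, 10, 11, 12, 13, 15, 14]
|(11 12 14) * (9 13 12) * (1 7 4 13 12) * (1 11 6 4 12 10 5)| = |(1 7 12 14 6 4 13 11 9 10 5)| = 11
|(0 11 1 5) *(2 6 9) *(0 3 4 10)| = 21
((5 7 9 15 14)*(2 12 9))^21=(15)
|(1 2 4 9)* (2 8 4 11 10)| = 12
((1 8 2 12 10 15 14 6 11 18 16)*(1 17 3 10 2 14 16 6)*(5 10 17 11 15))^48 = ((1 8 14)(2 12)(3 17)(5 10)(6 15 16 11 18))^48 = (6 11 15 18 16)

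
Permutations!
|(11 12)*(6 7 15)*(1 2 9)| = |(1 2 9)(6 7 15)(11 12)| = 6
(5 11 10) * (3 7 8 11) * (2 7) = (2 7 8 11 10 5 3) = [0, 1, 7, 2, 4, 3, 6, 8, 11, 9, 5, 10]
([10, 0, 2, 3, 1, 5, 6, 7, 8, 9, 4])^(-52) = (10)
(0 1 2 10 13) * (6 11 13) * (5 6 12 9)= (0 1 2 10 12 9 5 6 11 13)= [1, 2, 10, 3, 4, 6, 11, 7, 8, 5, 12, 13, 9, 0]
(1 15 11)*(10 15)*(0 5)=(0 5)(1 10 15 11)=[5, 10, 2, 3, 4, 0, 6, 7, 8, 9, 15, 1, 12, 13, 14, 11]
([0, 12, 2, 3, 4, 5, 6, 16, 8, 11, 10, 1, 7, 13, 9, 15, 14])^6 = [0, 11, 2, 3, 4, 5, 6, 12, 8, 14, 10, 9, 1, 13, 16, 15, 7]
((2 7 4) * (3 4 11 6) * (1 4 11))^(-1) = ((1 4 2 7)(3 11 6))^(-1) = (1 7 2 4)(3 6 11)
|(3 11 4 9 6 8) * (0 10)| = |(0 10)(3 11 4 9 6 8)| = 6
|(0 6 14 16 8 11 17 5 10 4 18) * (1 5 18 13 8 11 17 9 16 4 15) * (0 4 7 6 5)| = 15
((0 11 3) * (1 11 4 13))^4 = ((0 4 13 1 11 3))^4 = (0 11 13)(1 4 3)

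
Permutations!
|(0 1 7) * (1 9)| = 4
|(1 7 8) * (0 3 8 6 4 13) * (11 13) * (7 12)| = 10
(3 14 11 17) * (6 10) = (3 14 11 17)(6 10) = [0, 1, 2, 14, 4, 5, 10, 7, 8, 9, 6, 17, 12, 13, 11, 15, 16, 3]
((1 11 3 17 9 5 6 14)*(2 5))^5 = ((1 11 3 17 9 2 5 6 14))^5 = (1 2 11 5 3 6 17 14 9)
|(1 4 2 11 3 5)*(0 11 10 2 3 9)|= 12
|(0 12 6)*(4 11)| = 6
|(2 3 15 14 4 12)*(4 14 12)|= 4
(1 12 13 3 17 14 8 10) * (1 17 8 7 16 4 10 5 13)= [0, 12, 2, 8, 10, 13, 6, 16, 5, 9, 17, 11, 1, 3, 7, 15, 4, 14]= (1 12)(3 8 5 13)(4 10 17 14 7 16)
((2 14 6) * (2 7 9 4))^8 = (2 6 9)(4 14 7)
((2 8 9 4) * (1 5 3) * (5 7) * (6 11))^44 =(11)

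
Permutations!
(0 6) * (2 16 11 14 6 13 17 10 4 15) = (0 13 17 10 4 15 2 16 11 14 6) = [13, 1, 16, 3, 15, 5, 0, 7, 8, 9, 4, 14, 12, 17, 6, 2, 11, 10]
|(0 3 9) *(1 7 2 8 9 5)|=8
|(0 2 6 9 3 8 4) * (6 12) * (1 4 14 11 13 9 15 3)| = 13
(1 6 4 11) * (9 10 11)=(1 6 4 9 10 11)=[0, 6, 2, 3, 9, 5, 4, 7, 8, 10, 11, 1]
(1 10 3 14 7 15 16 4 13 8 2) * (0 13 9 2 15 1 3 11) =(0 13 8 15 16 4 9 2 3 14 7 1 10 11) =[13, 10, 3, 14, 9, 5, 6, 1, 15, 2, 11, 0, 12, 8, 7, 16, 4]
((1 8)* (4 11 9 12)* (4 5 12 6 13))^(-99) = ((1 8)(4 11 9 6 13)(5 12))^(-99) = (1 8)(4 11 9 6 13)(5 12)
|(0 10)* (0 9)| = 3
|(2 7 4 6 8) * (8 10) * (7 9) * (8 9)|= |(2 8)(4 6 10 9 7)|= 10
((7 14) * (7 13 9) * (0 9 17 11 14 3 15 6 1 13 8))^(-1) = ((0 9 7 3 15 6 1 13 17 11 14 8))^(-1) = (0 8 14 11 17 13 1 6 15 3 7 9)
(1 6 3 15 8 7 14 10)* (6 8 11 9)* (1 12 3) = (1 8 7 14 10 12 3 15 11 9 6) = [0, 8, 2, 15, 4, 5, 1, 14, 7, 6, 12, 9, 3, 13, 10, 11]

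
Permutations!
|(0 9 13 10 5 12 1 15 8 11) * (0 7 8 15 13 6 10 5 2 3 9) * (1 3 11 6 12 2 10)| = |(15)(1 13 5 2 11 7 8 6)(3 9 12)| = 24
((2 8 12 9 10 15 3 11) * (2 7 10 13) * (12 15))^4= ((2 8 15 3 11 7 10 12 9 13))^4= (2 11 9 15 10)(3 12 8 7 13)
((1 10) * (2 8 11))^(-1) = (1 10)(2 11 8)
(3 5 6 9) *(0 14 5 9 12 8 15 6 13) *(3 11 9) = (0 14 5 13)(6 12 8 15)(9 11) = [14, 1, 2, 3, 4, 13, 12, 7, 15, 11, 10, 9, 8, 0, 5, 6]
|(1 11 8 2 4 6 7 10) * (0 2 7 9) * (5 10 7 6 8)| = |(0 2 4 8 6 9)(1 11 5 10)| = 12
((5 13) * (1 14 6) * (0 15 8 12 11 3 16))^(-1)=(0 16 3 11 12 8 15)(1 6 14)(5 13)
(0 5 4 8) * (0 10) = (0 5 4 8 10) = [5, 1, 2, 3, 8, 4, 6, 7, 10, 9, 0]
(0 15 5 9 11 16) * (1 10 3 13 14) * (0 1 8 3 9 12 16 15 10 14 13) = (0 10 9 11 15 5 12 16 1 14 8 3) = [10, 14, 2, 0, 4, 12, 6, 7, 3, 11, 9, 15, 16, 13, 8, 5, 1]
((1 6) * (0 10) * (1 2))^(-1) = ((0 10)(1 6 2))^(-1) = (0 10)(1 2 6)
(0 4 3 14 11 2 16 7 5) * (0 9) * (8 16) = (0 4 3 14 11 2 8 16 7 5 9) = [4, 1, 8, 14, 3, 9, 6, 5, 16, 0, 10, 2, 12, 13, 11, 15, 7]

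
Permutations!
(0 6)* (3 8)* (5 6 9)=(0 9 5 6)(3 8)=[9, 1, 2, 8, 4, 6, 0, 7, 3, 5]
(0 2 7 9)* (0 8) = (0 2 7 9 8) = [2, 1, 7, 3, 4, 5, 6, 9, 0, 8]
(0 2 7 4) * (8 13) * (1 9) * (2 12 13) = (0 12 13 8 2 7 4)(1 9) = [12, 9, 7, 3, 0, 5, 6, 4, 2, 1, 10, 11, 13, 8]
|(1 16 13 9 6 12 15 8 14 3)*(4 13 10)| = |(1 16 10 4 13 9 6 12 15 8 14 3)| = 12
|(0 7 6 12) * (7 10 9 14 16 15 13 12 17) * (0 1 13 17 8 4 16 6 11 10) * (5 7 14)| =|(1 13 12)(4 16 15 17 14 6 8)(5 7 11 10 9)| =105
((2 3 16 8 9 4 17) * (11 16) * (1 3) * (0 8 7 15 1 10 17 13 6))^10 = (0 13 9)(1 7 11)(2 10 17)(3 15 16)(4 8 6)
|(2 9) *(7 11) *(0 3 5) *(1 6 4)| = 6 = |(0 3 5)(1 6 4)(2 9)(7 11)|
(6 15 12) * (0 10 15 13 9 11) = (0 10 15 12 6 13 9 11) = [10, 1, 2, 3, 4, 5, 13, 7, 8, 11, 15, 0, 6, 9, 14, 12]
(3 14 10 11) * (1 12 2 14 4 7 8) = (1 12 2 14 10 11 3 4 7 8) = [0, 12, 14, 4, 7, 5, 6, 8, 1, 9, 11, 3, 2, 13, 10]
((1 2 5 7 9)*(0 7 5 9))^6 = (9)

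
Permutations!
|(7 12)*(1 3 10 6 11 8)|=|(1 3 10 6 11 8)(7 12)|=6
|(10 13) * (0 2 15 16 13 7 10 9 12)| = |(0 2 15 16 13 9 12)(7 10)| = 14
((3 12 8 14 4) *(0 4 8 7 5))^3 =(0 12)(3 5)(4 7)(8 14)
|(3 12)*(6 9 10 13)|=|(3 12)(6 9 10 13)|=4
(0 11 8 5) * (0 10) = (0 11 8 5 10) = [11, 1, 2, 3, 4, 10, 6, 7, 5, 9, 0, 8]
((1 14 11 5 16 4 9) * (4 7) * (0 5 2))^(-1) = ((0 5 16 7 4 9 1 14 11 2))^(-1) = (0 2 11 14 1 9 4 7 16 5)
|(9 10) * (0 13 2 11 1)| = 10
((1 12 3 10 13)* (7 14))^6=(14)(1 12 3 10 13)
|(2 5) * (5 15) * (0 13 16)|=3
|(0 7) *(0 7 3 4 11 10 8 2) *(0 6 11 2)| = 8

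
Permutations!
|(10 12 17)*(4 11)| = 6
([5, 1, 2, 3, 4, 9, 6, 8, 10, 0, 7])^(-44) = (0 5 9)(7 8 10)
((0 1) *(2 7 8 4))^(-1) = (0 1)(2 4 8 7)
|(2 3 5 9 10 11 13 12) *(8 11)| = 9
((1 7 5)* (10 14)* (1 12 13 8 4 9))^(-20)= (14)(1 13)(4 5)(7 8)(9 12)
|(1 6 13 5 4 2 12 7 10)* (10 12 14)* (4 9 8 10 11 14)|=|(1 6 13 5 9 8 10)(2 4)(7 12)(11 14)|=14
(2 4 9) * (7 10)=(2 4 9)(7 10)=[0, 1, 4, 3, 9, 5, 6, 10, 8, 2, 7]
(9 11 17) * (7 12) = [0, 1, 2, 3, 4, 5, 6, 12, 8, 11, 10, 17, 7, 13, 14, 15, 16, 9] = (7 12)(9 11 17)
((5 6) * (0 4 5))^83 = (0 6 5 4)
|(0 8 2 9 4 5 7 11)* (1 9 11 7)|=|(0 8 2 11)(1 9 4 5)|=4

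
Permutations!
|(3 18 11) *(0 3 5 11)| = |(0 3 18)(5 11)| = 6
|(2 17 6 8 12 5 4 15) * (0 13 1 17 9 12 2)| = |(0 13 1 17 6 8 2 9 12 5 4 15)| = 12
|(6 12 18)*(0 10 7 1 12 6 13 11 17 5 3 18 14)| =|(0 10 7 1 12 14)(3 18 13 11 17 5)| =6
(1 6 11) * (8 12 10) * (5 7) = (1 6 11)(5 7)(8 12 10) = [0, 6, 2, 3, 4, 7, 11, 5, 12, 9, 8, 1, 10]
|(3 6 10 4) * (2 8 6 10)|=|(2 8 6)(3 10 4)|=3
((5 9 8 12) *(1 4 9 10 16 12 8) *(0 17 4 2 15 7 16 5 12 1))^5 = (0 17 4 9)(5 10)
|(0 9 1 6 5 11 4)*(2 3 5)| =9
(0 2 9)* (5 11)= [2, 1, 9, 3, 4, 11, 6, 7, 8, 0, 10, 5]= (0 2 9)(5 11)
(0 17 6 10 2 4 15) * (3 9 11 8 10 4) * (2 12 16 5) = [17, 1, 3, 9, 15, 2, 4, 7, 10, 11, 12, 8, 16, 13, 14, 0, 5, 6] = (0 17 6 4 15)(2 3 9 11 8 10 12 16 5)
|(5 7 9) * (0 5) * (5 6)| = |(0 6 5 7 9)| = 5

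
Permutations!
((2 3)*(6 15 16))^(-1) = ((2 3)(6 15 16))^(-1) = (2 3)(6 16 15)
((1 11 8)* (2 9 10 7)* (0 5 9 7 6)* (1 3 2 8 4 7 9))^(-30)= (0 8)(1 2)(3 5)(4 10)(6 7)(9 11)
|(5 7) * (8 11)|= 2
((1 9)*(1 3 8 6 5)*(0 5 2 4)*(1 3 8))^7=(0 2 8 1 5 4 6 9 3)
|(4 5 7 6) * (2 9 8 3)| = 4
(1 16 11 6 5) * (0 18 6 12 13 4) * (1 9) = (0 18 6 5 9 1 16 11 12 13 4) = [18, 16, 2, 3, 0, 9, 5, 7, 8, 1, 10, 12, 13, 4, 14, 15, 11, 17, 6]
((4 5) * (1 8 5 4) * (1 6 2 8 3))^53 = (1 3)(2 8 5 6)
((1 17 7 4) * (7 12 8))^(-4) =(1 12 7)(4 17 8)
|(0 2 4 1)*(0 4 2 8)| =|(0 8)(1 4)| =2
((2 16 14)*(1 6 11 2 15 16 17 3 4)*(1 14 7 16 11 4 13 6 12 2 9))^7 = ((1 12 2 17 3 13 6 4 14 15 11 9)(7 16))^7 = (1 4 2 15 3 9 6 12 14 17 11 13)(7 16)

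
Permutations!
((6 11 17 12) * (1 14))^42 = (6 17)(11 12)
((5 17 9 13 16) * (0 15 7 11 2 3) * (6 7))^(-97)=(0 15 6 7 11 2 3)(5 13 17 16 9)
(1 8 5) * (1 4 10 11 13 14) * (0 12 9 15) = (0 12 9 15)(1 8 5 4 10 11 13 14) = [12, 8, 2, 3, 10, 4, 6, 7, 5, 15, 11, 13, 9, 14, 1, 0]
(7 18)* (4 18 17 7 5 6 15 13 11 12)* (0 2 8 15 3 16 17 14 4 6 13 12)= (0 2 8 15 12 6 3 16 17 7 14 4 18 5 13 11)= [2, 1, 8, 16, 18, 13, 3, 14, 15, 9, 10, 0, 6, 11, 4, 12, 17, 7, 5]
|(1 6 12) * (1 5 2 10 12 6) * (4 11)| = |(2 10 12 5)(4 11)| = 4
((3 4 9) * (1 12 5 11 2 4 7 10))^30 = ((1 12 5 11 2 4 9 3 7 10))^30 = (12)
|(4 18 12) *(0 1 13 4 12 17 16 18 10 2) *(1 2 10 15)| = |(0 2)(1 13 4 15)(16 18 17)| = 12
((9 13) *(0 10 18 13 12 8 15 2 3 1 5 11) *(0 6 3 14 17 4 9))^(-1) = (0 13 18 10)(1 3 6 11 5)(2 15 8 12 9 4 17 14)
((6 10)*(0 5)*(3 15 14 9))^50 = ((0 5)(3 15 14 9)(6 10))^50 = (3 14)(9 15)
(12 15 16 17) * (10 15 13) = (10 15 16 17 12 13) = [0, 1, 2, 3, 4, 5, 6, 7, 8, 9, 15, 11, 13, 10, 14, 16, 17, 12]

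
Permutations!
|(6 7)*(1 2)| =2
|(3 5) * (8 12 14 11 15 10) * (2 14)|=14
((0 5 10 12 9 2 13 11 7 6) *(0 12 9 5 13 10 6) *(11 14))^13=((0 13 14 11 7)(2 10 9)(5 6 12))^13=(0 11 13 7 14)(2 10 9)(5 6 12)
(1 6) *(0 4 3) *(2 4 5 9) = [5, 6, 4, 0, 3, 9, 1, 7, 8, 2] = (0 5 9 2 4 3)(1 6)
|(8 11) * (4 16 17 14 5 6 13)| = |(4 16 17 14 5 6 13)(8 11)| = 14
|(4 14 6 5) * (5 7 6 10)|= |(4 14 10 5)(6 7)|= 4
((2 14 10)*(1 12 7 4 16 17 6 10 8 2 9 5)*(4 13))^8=(1 10 16 7 5 6 4 12 9 17 13)(2 8 14)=((1 12 7 13 4 16 17 6 10 9 5)(2 14 8))^8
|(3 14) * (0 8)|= 2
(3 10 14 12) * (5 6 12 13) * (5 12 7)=(3 10 14 13 12)(5 6 7)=[0, 1, 2, 10, 4, 6, 7, 5, 8, 9, 14, 11, 3, 12, 13]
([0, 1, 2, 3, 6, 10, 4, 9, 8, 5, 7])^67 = (4 6)(5 9 7 10)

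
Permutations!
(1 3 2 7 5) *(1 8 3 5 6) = (1 5 8 3 2 7 6) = [0, 5, 7, 2, 4, 8, 1, 6, 3]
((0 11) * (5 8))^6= (11)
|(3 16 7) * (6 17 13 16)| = 6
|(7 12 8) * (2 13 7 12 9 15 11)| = 6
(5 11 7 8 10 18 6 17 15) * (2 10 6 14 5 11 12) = (2 10 18 14 5 12)(6 17 15 11 7 8) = [0, 1, 10, 3, 4, 12, 17, 8, 6, 9, 18, 7, 2, 13, 5, 11, 16, 15, 14]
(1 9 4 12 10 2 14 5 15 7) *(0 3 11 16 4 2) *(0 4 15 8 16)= (0 3 11)(1 9 2 14 5 8 16 15 7)(4 12 10)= [3, 9, 14, 11, 12, 8, 6, 1, 16, 2, 4, 0, 10, 13, 5, 7, 15]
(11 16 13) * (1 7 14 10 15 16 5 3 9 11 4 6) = (1 7 14 10 15 16 13 4 6)(3 9 11 5) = [0, 7, 2, 9, 6, 3, 1, 14, 8, 11, 15, 5, 12, 4, 10, 16, 13]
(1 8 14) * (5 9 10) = (1 8 14)(5 9 10) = [0, 8, 2, 3, 4, 9, 6, 7, 14, 10, 5, 11, 12, 13, 1]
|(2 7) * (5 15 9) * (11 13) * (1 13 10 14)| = 30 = |(1 13 11 10 14)(2 7)(5 15 9)|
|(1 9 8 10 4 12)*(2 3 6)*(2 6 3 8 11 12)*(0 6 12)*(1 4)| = |(0 6 12 4 2 8 10 1 9 11)| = 10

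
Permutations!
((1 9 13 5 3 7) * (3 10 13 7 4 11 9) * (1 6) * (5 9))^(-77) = (1 11 13 6 4 10 7 3 5 9)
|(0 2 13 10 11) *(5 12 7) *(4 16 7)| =|(0 2 13 10 11)(4 16 7 5 12)| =5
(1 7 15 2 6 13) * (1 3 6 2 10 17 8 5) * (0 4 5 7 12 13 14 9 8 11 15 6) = [4, 12, 2, 0, 5, 1, 14, 6, 7, 8, 17, 15, 13, 3, 9, 10, 16, 11] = (0 4 5 1 12 13 3)(6 14 9 8 7)(10 17 11 15)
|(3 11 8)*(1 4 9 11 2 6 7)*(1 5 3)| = 5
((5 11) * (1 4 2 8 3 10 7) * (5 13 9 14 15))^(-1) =(1 7 10 3 8 2 4)(5 15 14 9 13 11)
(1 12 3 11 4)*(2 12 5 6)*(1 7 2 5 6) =(1 6 5)(2 12 3 11 4 7) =[0, 6, 12, 11, 7, 1, 5, 2, 8, 9, 10, 4, 3]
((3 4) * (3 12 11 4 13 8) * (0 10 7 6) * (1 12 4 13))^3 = ((0 10 7 6)(1 12 11 13 8 3))^3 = (0 6 7 10)(1 13)(3 11)(8 12)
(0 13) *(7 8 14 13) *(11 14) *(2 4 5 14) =(0 7 8 11 2 4 5 14 13) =[7, 1, 4, 3, 5, 14, 6, 8, 11, 9, 10, 2, 12, 0, 13]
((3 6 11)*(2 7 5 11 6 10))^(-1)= (2 10 3 11 5 7)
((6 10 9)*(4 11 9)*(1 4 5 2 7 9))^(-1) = ((1 4 11)(2 7 9 6 10 5))^(-1) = (1 11 4)(2 5 10 6 9 7)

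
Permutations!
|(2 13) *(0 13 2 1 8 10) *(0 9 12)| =7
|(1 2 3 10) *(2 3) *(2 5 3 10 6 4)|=|(1 10)(2 5 3 6 4)|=10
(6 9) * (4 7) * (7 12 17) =(4 12 17 7)(6 9) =[0, 1, 2, 3, 12, 5, 9, 4, 8, 6, 10, 11, 17, 13, 14, 15, 16, 7]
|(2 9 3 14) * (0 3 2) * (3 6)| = 4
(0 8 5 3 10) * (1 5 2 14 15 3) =(0 8 2 14 15 3 10)(1 5) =[8, 5, 14, 10, 4, 1, 6, 7, 2, 9, 0, 11, 12, 13, 15, 3]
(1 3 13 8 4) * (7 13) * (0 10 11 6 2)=(0 10 11 6 2)(1 3 7 13 8 4)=[10, 3, 0, 7, 1, 5, 2, 13, 4, 9, 11, 6, 12, 8]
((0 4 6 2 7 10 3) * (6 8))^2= (0 8 2 10)(3 4 6 7)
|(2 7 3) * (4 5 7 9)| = |(2 9 4 5 7 3)| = 6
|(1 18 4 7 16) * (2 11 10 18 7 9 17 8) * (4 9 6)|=42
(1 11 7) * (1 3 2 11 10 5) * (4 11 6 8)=(1 10 5)(2 6 8 4 11 7 3)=[0, 10, 6, 2, 11, 1, 8, 3, 4, 9, 5, 7]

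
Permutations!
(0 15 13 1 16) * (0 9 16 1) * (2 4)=(0 15 13)(2 4)(9 16)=[15, 1, 4, 3, 2, 5, 6, 7, 8, 16, 10, 11, 12, 0, 14, 13, 9]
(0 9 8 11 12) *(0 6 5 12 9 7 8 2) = (0 7 8 11 9 2)(5 12 6) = [7, 1, 0, 3, 4, 12, 5, 8, 11, 2, 10, 9, 6]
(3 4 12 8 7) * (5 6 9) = (3 4 12 8 7)(5 6 9) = [0, 1, 2, 4, 12, 6, 9, 3, 7, 5, 10, 11, 8]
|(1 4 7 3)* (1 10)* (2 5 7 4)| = |(1 2 5 7 3 10)| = 6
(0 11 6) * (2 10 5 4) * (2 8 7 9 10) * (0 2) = (0 11 6 2)(4 8 7 9 10 5) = [11, 1, 0, 3, 8, 4, 2, 9, 7, 10, 5, 6]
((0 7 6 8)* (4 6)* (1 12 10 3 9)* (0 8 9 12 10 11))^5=(0 1)(3 4)(6 12)(7 10)(9 11)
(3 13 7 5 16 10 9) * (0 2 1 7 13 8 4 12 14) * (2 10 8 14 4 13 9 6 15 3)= (0 10 6 15 3 14)(1 7 5 16 8 13 9 2)(4 12)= [10, 7, 1, 14, 12, 16, 15, 5, 13, 2, 6, 11, 4, 9, 0, 3, 8]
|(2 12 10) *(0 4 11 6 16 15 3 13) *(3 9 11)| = |(0 4 3 13)(2 12 10)(6 16 15 9 11)| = 60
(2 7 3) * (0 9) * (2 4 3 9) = (0 2 7 9)(3 4) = [2, 1, 7, 4, 3, 5, 6, 9, 8, 0]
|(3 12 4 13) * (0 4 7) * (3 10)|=7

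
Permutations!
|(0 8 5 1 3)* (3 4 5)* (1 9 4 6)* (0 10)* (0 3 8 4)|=|(0 4 5 9)(1 6)(3 10)|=4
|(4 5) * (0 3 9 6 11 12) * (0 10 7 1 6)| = 6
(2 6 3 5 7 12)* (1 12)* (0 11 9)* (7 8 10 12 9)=(0 11 7 1 9)(2 6 3 5 8 10 12)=[11, 9, 6, 5, 4, 8, 3, 1, 10, 0, 12, 7, 2]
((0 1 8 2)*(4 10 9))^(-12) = (10)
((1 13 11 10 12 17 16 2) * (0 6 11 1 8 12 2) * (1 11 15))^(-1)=(0 16 17 12 8 2 10 11 13 1 15 6)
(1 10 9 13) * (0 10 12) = [10, 12, 2, 3, 4, 5, 6, 7, 8, 13, 9, 11, 0, 1] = (0 10 9 13 1 12)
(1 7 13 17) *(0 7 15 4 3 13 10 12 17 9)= (0 7 10 12 17 1 15 4 3 13 9)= [7, 15, 2, 13, 3, 5, 6, 10, 8, 0, 12, 11, 17, 9, 14, 4, 16, 1]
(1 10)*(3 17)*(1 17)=(1 10 17 3)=[0, 10, 2, 1, 4, 5, 6, 7, 8, 9, 17, 11, 12, 13, 14, 15, 16, 3]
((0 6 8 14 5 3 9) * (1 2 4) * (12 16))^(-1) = ((0 6 8 14 5 3 9)(1 2 4)(12 16))^(-1) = (0 9 3 5 14 8 6)(1 4 2)(12 16)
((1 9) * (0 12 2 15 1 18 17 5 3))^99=(0 3 5 17 18 9 1 15 2 12)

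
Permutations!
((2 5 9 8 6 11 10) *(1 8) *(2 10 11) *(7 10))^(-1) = (11)(1 9 5 2 6 8)(7 10) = ((11)(1 8 6 2 5 9)(7 10))^(-1)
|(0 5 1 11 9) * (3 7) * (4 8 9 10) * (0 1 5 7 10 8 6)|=12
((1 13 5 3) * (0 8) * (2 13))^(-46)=((0 8)(1 2 13 5 3))^(-46)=(1 3 5 13 2)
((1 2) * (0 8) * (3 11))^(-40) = (11)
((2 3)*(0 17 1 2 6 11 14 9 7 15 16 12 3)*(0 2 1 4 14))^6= ((0 17 4 14 9 7 15 16 12 3 6 11))^6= (0 15)(3 14)(4 12)(6 9)(7 11)(16 17)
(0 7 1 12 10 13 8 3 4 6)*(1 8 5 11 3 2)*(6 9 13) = (0 7 8 2 1 12 10 6)(3 4 9 13 5 11) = [7, 12, 1, 4, 9, 11, 0, 8, 2, 13, 6, 3, 10, 5]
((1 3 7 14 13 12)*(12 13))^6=(1 3 7 14 12)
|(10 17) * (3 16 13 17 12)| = 6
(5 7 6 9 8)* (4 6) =(4 6 9 8 5 7) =[0, 1, 2, 3, 6, 7, 9, 4, 5, 8]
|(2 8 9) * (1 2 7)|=5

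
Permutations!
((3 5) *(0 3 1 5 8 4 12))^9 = ((0 3 8 4 12)(1 5))^9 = (0 12 4 8 3)(1 5)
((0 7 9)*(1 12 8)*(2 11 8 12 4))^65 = (12)(0 9 7)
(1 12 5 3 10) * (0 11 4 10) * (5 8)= (0 11 4 10 1 12 8 5 3)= [11, 12, 2, 0, 10, 3, 6, 7, 5, 9, 1, 4, 8]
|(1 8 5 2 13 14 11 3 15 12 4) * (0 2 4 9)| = 36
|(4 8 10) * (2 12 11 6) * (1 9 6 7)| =21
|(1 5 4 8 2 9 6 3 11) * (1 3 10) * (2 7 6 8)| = |(1 5 4 2 9 8 7 6 10)(3 11)| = 18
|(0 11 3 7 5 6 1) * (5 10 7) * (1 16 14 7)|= 10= |(0 11 3 5 6 16 14 7 10 1)|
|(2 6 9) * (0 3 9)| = |(0 3 9 2 6)| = 5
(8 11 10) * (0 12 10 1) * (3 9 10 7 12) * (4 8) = (0 3 9 10 4 8 11 1)(7 12) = [3, 0, 2, 9, 8, 5, 6, 12, 11, 10, 4, 1, 7]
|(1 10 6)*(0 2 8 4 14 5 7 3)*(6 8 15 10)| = 10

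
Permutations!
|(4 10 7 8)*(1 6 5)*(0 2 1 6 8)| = |(0 2 1 8 4 10 7)(5 6)| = 14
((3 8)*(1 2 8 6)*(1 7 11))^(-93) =((1 2 8 3 6 7 11))^(-93) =(1 7 3 2 11 6 8)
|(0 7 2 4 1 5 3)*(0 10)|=8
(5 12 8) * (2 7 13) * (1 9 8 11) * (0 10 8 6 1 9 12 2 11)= [10, 12, 7, 3, 4, 2, 1, 13, 5, 6, 8, 9, 0, 11]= (0 10 8 5 2 7 13 11 9 6 1 12)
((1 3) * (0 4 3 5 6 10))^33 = (0 6 1 4 10 5 3)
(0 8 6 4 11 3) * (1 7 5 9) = (0 8 6 4 11 3)(1 7 5 9) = [8, 7, 2, 0, 11, 9, 4, 5, 6, 1, 10, 3]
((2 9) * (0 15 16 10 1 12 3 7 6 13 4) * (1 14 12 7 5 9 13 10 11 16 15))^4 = ((0 1 7 6 10 14 12 3 5 9 2 13 4)(11 16))^4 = (16)(0 10 5 4 6 3 13 7 12 2 1 14 9)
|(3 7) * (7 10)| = |(3 10 7)| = 3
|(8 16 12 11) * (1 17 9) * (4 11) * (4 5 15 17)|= |(1 4 11 8 16 12 5 15 17 9)|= 10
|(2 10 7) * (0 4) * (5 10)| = |(0 4)(2 5 10 7)| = 4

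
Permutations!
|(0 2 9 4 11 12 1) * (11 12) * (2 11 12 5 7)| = |(0 11 12 1)(2 9 4 5 7)| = 20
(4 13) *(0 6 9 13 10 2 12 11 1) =(0 6 9 13 4 10 2 12 11 1) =[6, 0, 12, 3, 10, 5, 9, 7, 8, 13, 2, 1, 11, 4]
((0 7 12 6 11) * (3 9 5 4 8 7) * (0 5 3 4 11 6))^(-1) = ((0 4 8 7 12)(3 9)(5 11))^(-1) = (0 12 7 8 4)(3 9)(5 11)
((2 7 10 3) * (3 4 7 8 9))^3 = ((2 8 9 3)(4 7 10))^3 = (10)(2 3 9 8)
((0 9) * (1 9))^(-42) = (9)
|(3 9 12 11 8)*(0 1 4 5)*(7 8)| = 12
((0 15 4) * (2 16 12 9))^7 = (0 15 4)(2 9 12 16)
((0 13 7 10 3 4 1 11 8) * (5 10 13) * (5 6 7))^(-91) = ((0 6 7 13 5 10 3 4 1 11 8))^(-91) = (0 1 10 7 8 4 5 6 11 3 13)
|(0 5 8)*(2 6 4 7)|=|(0 5 8)(2 6 4 7)|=12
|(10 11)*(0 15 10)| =4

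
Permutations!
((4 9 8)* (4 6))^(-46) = (4 8)(6 9)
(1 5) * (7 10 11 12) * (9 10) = (1 5)(7 9 10 11 12) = [0, 5, 2, 3, 4, 1, 6, 9, 8, 10, 11, 12, 7]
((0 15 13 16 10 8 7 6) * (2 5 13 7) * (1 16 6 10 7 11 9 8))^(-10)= (0 6 13 5 2 8 9 11 15)(1 7)(10 16)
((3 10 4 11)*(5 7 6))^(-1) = (3 11 4 10)(5 6 7)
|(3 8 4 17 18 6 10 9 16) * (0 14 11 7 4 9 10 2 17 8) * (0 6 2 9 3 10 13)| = 12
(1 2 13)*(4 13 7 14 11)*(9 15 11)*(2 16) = [0, 16, 7, 3, 13, 5, 6, 14, 8, 15, 10, 4, 12, 1, 9, 11, 2] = (1 16 2 7 14 9 15 11 4 13)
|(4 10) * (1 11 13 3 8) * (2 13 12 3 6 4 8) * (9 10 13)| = 24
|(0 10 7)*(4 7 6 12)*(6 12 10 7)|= 4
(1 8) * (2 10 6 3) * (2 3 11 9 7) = [0, 8, 10, 3, 4, 5, 11, 2, 1, 7, 6, 9] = (1 8)(2 10 6 11 9 7)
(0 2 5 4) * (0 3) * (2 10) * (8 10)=[8, 1, 5, 0, 3, 4, 6, 7, 10, 9, 2]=(0 8 10 2 5 4 3)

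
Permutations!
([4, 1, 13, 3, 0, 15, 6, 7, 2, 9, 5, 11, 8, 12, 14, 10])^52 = (5 15 10)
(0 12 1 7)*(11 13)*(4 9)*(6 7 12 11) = (0 11 13 6 7)(1 12)(4 9) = [11, 12, 2, 3, 9, 5, 7, 0, 8, 4, 10, 13, 1, 6]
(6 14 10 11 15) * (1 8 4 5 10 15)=(1 8 4 5 10 11)(6 14 15)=[0, 8, 2, 3, 5, 10, 14, 7, 4, 9, 11, 1, 12, 13, 15, 6]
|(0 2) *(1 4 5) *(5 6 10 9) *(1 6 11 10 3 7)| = |(0 2)(1 4 11 10 9 5 6 3 7)| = 18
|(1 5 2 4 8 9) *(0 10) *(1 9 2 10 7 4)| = |(0 7 4 8 2 1 5 10)| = 8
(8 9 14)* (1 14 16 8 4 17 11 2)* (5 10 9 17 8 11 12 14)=(1 5 10 9 16 11 2)(4 8 17 12 14)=[0, 5, 1, 3, 8, 10, 6, 7, 17, 16, 9, 2, 14, 13, 4, 15, 11, 12]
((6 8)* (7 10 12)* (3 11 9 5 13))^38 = (3 5 11 13 9)(7 12 10)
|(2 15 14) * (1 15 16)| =|(1 15 14 2 16)| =5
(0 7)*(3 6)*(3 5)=[7, 1, 2, 6, 4, 3, 5, 0]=(0 7)(3 6 5)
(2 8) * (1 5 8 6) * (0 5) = (0 5 8 2 6 1) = [5, 0, 6, 3, 4, 8, 1, 7, 2]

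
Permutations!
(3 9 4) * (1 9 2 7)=(1 9 4 3 2 7)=[0, 9, 7, 2, 3, 5, 6, 1, 8, 4]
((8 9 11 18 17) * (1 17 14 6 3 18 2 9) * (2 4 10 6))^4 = (1 17 8)(2 10 14 4 18 11 3 9 6)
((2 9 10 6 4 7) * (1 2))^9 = ((1 2 9 10 6 4 7))^9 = (1 9 6 7 2 10 4)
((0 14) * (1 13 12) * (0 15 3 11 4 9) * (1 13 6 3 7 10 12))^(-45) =((0 14 15 7 10 12 13 1 6 3 11 4 9))^(-45) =(0 1 14 6 15 3 7 11 10 4 12 9 13)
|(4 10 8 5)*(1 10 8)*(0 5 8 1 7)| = 6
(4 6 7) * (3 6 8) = (3 6 7 4 8) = [0, 1, 2, 6, 8, 5, 7, 4, 3]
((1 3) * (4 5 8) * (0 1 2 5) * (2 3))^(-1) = (0 4 8 5 2 1)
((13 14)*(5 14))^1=(5 14 13)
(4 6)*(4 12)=[0, 1, 2, 3, 6, 5, 12, 7, 8, 9, 10, 11, 4]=(4 6 12)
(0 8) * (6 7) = (0 8)(6 7) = [8, 1, 2, 3, 4, 5, 7, 6, 0]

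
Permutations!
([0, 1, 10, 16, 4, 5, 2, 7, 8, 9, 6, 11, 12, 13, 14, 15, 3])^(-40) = (16)(2 6 10)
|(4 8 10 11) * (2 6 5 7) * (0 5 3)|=|(0 5 7 2 6 3)(4 8 10 11)|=12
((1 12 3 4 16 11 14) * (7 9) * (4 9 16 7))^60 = ((1 12 3 9 4 7 16 11 14))^60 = (1 16 9)(3 14 7)(4 12 11)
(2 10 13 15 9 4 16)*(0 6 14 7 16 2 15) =(0 6 14 7 16 15 9 4 2 10 13) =[6, 1, 10, 3, 2, 5, 14, 16, 8, 4, 13, 11, 12, 0, 7, 9, 15]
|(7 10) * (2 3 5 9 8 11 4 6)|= |(2 3 5 9 8 11 4 6)(7 10)|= 8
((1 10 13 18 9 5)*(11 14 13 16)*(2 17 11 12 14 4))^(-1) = (1 5 9 18 13 14 12 16 10)(2 4 11 17)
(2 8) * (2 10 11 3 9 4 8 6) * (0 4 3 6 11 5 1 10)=[4, 10, 11, 9, 8, 1, 2, 7, 0, 3, 5, 6]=(0 4 8)(1 10 5)(2 11 6)(3 9)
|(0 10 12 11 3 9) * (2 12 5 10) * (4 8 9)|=|(0 2 12 11 3 4 8 9)(5 10)|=8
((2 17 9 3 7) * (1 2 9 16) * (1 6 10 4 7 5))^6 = ((1 2 17 16 6 10 4 7 9 3 5))^6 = (1 4 2 7 17 9 16 3 6 5 10)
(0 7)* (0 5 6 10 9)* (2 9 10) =[7, 1, 9, 3, 4, 6, 2, 5, 8, 0, 10] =(10)(0 7 5 6 2 9)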